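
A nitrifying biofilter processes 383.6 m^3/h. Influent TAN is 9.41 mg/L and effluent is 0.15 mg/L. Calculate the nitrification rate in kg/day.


Concentration drop: TAN_in - TAN_out = 9.41 - 0.15 = 9.26 mg/L
Hourly TAN removed = Q * dTAN = 383.6 m^3/h * 9.26 mg/L = 3552.136 g/h  (m^3/h * mg/L = g/h)
Daily TAN removed = 3552.136 * 24 = 85251.264 g/day
Convert to kg/day: 85251.264 / 1000 = 85.251264 kg/day

85.251264 kg/day


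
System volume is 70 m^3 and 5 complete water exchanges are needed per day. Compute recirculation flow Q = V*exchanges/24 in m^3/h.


Daily recirculation volume = 70 m^3 * 5 = 350 m^3/day
Flow rate Q = daily volume / 24 h = 350 / 24 = 14.5833 m^3/h

14.5833 m^3/h


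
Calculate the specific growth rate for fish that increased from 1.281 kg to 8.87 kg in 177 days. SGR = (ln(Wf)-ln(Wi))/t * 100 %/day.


ln(W_f) = ln(8.87) = 2.1826748
ln(W_i) = ln(1.281) = 0.24764102
ln(W_f) - ln(W_i) = 2.1826748 - 0.24764102 = 1.9350338
SGR = 1.9350338 / 177 * 100 = 1.09324 %/day

1.09324 %/day


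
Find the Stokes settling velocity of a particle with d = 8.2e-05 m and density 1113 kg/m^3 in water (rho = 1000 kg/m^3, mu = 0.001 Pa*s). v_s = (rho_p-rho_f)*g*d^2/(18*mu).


Density difference: rho_p - rho_f = 1113 - 1000 = 113 kg/m^3
d^2 = (8.2e-05)^2 = 6.724e-09 m^2
Numerator = (rho_p - rho_f) * g * d^2 = 113 * 9.81 * 6.724e-09 = 7.4537557e-06
Denominator = 18 * mu = 18 * 0.001 = 0.018
v_s = 7.4537557e-06 / 0.018 = 4.14098e-04 m/s
Check: Re = rho_f * v_s * d / mu = 1000 * 4.14098e-04 * 8.2e-05 / 0.001 = 0.034 < 1, so Stokes' law applies.

4.14098e-04 m/s


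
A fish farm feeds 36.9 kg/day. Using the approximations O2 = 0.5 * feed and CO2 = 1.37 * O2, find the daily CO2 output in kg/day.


O2 = 36.9 * 0.5 = 18.45
CO2 = 18.45 * 1.37 = 25.2765

25.2765 kg/day


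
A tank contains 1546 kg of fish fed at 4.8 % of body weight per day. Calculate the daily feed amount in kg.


Feeding rate fraction = 4.8% / 100 = 0.048
Daily feed = 1546 kg * 0.048 = 74.208 kg/day

74.208 kg/day


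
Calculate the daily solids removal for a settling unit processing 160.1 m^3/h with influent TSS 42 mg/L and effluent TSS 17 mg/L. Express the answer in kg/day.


Concentration drop: TSS_in - TSS_out = 42 - 17 = 25 mg/L
Hourly solids removed = Q * dTSS = 160.1 m^3/h * 25 mg/L = 4002.5 g/h  (m^3/h * mg/L = g/h)
Daily solids removed = 4002.5 * 24 = 96060 g/day
Convert g to kg: 96060 / 1000 = 96.06 kg/day

96.06 kg/day


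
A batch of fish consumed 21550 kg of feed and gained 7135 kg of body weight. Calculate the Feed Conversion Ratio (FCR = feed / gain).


FCR = feed consumed / weight gained
FCR = 21550 kg / 7135 kg = 3.02032

3.02032


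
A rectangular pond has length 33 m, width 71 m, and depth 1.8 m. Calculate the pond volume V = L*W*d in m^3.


Base area = L * W = 33 * 71 = 2343 m^2
Volume = area * depth = 2343 * 1.8 = 4217.4 m^3

4217.4 m^3


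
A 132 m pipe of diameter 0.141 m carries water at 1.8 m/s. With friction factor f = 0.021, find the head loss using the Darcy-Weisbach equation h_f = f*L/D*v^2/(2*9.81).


v^2 = 1.8^2 = 3.24 m^2/s^2
L/D = 132/0.141 = 936.17021
h_f = f*(L/D)*v^2/(2g) = 0.021 * 936.17021 * 3.24 / 19.62 = 3.24654 m

3.24654 m


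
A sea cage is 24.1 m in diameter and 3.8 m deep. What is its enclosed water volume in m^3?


r = d/2 = 24.1/2 = 12.05 m
Base area = pi*r^2 = pi*12.05^2 = 456.16711 m^2
Volume = 456.16711 * 3.8 = 1733.44 m^3

1733.44 m^3


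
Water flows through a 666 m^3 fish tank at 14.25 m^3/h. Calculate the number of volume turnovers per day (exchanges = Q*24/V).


Daily flow volume = 14.25 m^3/h * 24 h = 342 m^3/day
Exchanges = daily flow / tank volume = 342 / 666 = 0.513514 exchanges/day

0.513514 exchanges/day


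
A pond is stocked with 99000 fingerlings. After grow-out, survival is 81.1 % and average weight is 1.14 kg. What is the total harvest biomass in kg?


Survivors = 99000 * 81.1/100 = 80289 fish
Harvest biomass = survivors * W_f = 80289 * 1.14 = 91529.46 kg

91529.46 kg


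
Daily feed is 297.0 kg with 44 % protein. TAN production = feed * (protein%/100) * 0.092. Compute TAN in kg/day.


Protein in feed = 297.0 * 44/100 = 130.68 kg/day
TAN = protein * 0.092 = 130.68 * 0.092 = 12.02256 kg/day

12.02256 kg/day


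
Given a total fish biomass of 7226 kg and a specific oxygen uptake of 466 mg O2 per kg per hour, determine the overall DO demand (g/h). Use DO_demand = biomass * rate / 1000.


Total O2 consumption (mg/h) = 7226 kg * 466 mg/(kg*h) = 3367316 mg/h
Convert to g/h: 3367316 / 1000 = 3367.316 g/h

3367.316 g/h


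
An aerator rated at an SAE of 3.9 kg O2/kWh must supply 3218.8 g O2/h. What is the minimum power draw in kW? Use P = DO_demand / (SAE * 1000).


SAE in g O2/kWh = 3.9 * 1000 = 3900 g/kWh
P = DO_demand / SAE_g = 3218.8 / 3900 = 0.825333 kW

0.825333 kW


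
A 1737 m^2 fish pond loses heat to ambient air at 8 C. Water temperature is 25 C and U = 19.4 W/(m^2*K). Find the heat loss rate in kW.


Temperature difference dT = 25 - 8 = 17 K
Heat loss (W) = U * A * dT = 19.4 * 1737 * 17 = 572862.6 W
Convert to kW: 572862.6 / 1000 = 572.8626 kW

572.8626 kW


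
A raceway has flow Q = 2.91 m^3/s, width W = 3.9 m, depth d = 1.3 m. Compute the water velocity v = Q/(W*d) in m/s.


Cross-sectional area = W * d = 3.9 * 1.3 = 5.07 m^2
Velocity = Q / A = 2.91 / 5.07 = 0.573964 m/s

0.573964 m/s


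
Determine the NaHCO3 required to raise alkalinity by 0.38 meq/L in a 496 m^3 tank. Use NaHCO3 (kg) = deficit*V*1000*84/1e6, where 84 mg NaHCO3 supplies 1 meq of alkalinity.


Tank volume in L = 496 m^3 * 1000 = 496000 L
Total meq required = 0.38 meq/L * 496000 L = 188480 meq
NaHCO3 mass = 188480 meq * 84 mg/meq / 1e6 = 15.8323 kg

15.8323 kg


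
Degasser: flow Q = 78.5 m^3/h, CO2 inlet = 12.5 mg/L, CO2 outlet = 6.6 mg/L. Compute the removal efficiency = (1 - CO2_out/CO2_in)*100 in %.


CO2_out / CO2_in = 6.6 / 12.5 = 0.528
Fraction remaining = 0.528
efficiency = (1 - 0.528) * 100 = 47.2 %

47.2 %


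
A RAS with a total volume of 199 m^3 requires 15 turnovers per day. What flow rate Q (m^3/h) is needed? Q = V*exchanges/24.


Daily recirculation volume = 199 m^3 * 15 = 2985 m^3/day
Flow rate Q = daily volume / 24 h = 2985 / 24 = 124.375 m^3/h

124.375 m^3/h


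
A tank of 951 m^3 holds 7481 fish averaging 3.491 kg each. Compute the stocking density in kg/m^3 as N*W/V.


Total biomass = 7481 fish * 3.491 kg = 26116.171 kg
Density = total biomass / volume = 26116.171 / 951 = 27.4618 kg/m^3

27.4618 kg/m^3


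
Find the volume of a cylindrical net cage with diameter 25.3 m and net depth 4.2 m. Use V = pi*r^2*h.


r = d/2 = 25.3/2 = 12.65 m
Base area = pi*r^2 = pi*12.65^2 = 502.72551 m^2
Volume = 502.72551 * 4.2 = 2111.45 m^3

2111.45 m^3


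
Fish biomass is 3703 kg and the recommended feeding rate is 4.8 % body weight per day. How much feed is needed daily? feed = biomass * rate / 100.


Feeding rate fraction = 4.8% / 100 = 0.048
Daily feed = 3703 kg * 0.048 = 177.744 kg/day

177.744 kg/day


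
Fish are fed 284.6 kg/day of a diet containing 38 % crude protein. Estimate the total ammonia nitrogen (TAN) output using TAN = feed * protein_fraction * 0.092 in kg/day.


Protein in feed = 284.6 * 38/100 = 108.148 kg/day
TAN = protein * 0.092 = 108.148 * 0.092 = 9.949616 kg/day

9.949616 kg/day


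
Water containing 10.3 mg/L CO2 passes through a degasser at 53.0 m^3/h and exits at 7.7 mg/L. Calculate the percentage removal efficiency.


CO2_out / CO2_in = 7.7 / 10.3 = 0.74757282
Fraction remaining = 0.74757282
efficiency = (1 - 0.74757282) * 100 = 25.2427 %

25.2427 %


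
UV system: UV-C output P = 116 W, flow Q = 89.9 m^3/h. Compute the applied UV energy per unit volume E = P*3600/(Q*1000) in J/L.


Energy delivered per hour = 116 W * 3600 s = 417600 J/h
Volume treated per hour = 89.9 m^3/h * 1000 = 89900 L/h
dose = 417600 / 89900 = 4.64516 J/L

4.64516 J/L


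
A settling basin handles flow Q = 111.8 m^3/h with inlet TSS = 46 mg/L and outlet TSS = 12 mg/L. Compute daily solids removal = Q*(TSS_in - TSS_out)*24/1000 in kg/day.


Concentration drop: TSS_in - TSS_out = 46 - 12 = 34 mg/L
Hourly solids removed = Q * dTSS = 111.8 m^3/h * 34 mg/L = 3801.2 g/h  (m^3/h * mg/L = g/h)
Daily solids removed = 3801.2 * 24 = 91228.8 g/day
Convert g to kg: 91228.8 / 1000 = 91.2288 kg/day

91.2288 kg/day


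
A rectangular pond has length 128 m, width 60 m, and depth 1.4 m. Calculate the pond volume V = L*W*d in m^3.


Base area = L * W = 128 * 60 = 7680 m^2
Volume = area * depth = 7680 * 1.4 = 10752 m^3

10752 m^3


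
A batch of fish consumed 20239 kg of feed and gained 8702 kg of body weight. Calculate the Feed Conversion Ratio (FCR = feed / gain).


FCR = feed consumed / weight gained
FCR = 20239 kg / 8702 kg = 2.32579

2.32579


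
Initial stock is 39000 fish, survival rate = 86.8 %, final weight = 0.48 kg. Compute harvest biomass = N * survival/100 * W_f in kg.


Survivors = 39000 * 86.8/100 = 33852 fish
Harvest biomass = survivors * W_f = 33852 * 0.48 = 16248.96 kg

16248.96 kg


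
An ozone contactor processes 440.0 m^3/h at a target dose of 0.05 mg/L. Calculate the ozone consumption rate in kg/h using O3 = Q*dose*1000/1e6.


O3 demand (mg/h) = Q * dose * 1000 = 440.0 * 0.05 * 1000 = 22000 mg/h
Convert mg to kg: 22000 / 1e6 = 0.022 kg/h

0.022 kg/h


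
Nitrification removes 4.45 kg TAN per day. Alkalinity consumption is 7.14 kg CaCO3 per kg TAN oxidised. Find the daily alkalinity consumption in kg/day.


Alkalinity factor: 7.14 kg CaCO3 consumed per kg TAN nitrified
alk = 4.45 kg TAN * 7.14 = 31.773 kg CaCO3/day

31.773 kg CaCO3/day


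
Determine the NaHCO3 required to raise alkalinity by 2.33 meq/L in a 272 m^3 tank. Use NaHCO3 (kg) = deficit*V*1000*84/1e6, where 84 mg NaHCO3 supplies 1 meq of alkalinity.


Tank volume in L = 272 m^3 * 1000 = 272000 L
Total meq required = 2.33 meq/L * 272000 L = 633760 meq
NaHCO3 mass = 633760 meq * 84 mg/meq / 1e6 = 53.2358 kg

53.2358 kg


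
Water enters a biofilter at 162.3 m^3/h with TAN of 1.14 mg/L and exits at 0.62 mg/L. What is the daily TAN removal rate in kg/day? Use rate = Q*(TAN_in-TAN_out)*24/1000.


Concentration drop: TAN_in - TAN_out = 1.14 - 0.62 = 0.52 mg/L
Hourly TAN removed = Q * dTAN = 162.3 m^3/h * 0.52 mg/L = 84.396 g/h  (m^3/h * mg/L = g/h)
Daily TAN removed = 84.396 * 24 = 2025.504 g/day
Convert to kg/day: 2025.504 / 1000 = 2.025504 kg/day

2.025504 kg/day


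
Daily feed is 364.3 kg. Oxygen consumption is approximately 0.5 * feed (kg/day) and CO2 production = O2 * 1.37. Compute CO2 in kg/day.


O2 = 364.3 * 0.5 = 182.15
CO2 = 182.15 * 1.37 = 249.5455

249.5455 kg/day


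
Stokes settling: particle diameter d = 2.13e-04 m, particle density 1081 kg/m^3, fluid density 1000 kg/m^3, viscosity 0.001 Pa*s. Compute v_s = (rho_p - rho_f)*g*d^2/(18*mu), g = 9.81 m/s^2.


Density difference: rho_p - rho_f = 1081 - 1000 = 81 kg/m^3
d^2 = (2.13e-04)^2 = 4.5369e-08 m^2
Numerator = (rho_p - rho_f) * g * d^2 = 81 * 9.81 * 4.5369e-08 = 3.6050661e-05
Denominator = 18 * mu = 18 * 0.001 = 0.018
v_s = 3.6050661e-05 / 0.018 = 0.00200281 m/s
Check: Re = rho_f * v_s * d / mu = 1000 * 0.00200281 * 2.13e-04 / 0.001 = 0.427 < 1, so Stokes' law applies.

0.00200281 m/s


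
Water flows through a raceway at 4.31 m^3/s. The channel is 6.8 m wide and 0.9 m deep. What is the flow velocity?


Cross-sectional area = W * d = 6.8 * 0.9 = 6.12 m^2
Velocity = Q / A = 4.31 / 6.12 = 0.704248 m/s

0.704248 m/s


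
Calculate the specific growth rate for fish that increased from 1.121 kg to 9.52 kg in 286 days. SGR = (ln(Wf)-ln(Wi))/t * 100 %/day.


ln(W_f) = ln(9.52) = 2.2533948
ln(W_i) = ln(1.121) = 0.11422114
ln(W_f) - ln(W_i) = 2.2533948 - 0.11422114 = 2.1391737
SGR = 2.1391737 / 286 * 100 = 0.747963 %/day

0.747963 %/day


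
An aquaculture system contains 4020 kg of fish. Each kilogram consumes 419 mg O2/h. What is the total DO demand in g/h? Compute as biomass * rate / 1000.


Total O2 consumption (mg/h) = 4020 kg * 419 mg/(kg*h) = 1684380 mg/h
Convert to g/h: 1684380 / 1000 = 1684.38 g/h

1684.38 g/h


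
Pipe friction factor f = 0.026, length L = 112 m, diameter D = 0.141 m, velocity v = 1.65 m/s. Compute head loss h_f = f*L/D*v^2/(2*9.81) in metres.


v^2 = 1.65^2 = 2.7225 m^2/s^2
L/D = 112/0.141 = 794.32624
h_f = f*(L/D)*v^2/(2g) = 0.026 * 794.32624 * 2.7225 / 19.62 = 2.86577 m

2.86577 m


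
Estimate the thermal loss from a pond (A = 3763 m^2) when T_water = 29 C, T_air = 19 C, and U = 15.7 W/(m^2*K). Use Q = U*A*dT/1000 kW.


Temperature difference dT = 29 - 19 = 10 K
Heat loss (W) = U * A * dT = 15.7 * 3763 * 10 = 590791 W
Convert to kW: 590791 / 1000 = 590.791 kW

590.791 kW


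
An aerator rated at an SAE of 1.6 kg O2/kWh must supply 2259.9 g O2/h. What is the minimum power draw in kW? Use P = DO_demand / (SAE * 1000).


SAE in g O2/kWh = 1.6 * 1000 = 1600 g/kWh
P = DO_demand / SAE_g = 2259.9 / 1600 = 1.41244 kW

1.41244 kW


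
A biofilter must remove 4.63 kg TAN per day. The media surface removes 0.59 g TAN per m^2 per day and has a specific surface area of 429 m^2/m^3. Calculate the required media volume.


A = 4.63*1000 / 0.59 = 7847.4576 m^2
V = 7847.4576 / 429 = 18.2924

18.2924 m^3


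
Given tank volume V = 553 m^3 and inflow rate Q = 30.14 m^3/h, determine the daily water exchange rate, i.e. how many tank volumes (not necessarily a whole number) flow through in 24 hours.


Daily flow volume = 30.14 m^3/h * 24 h = 723.36 m^3/day
Exchanges = daily flow / tank volume = 723.36 / 553 = 1.30807 exchanges/day

1.30807 exchanges/day


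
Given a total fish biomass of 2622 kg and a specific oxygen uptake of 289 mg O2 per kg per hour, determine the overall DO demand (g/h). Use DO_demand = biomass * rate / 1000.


Total O2 consumption (mg/h) = 2622 kg * 289 mg/(kg*h) = 757758 mg/h
Convert to g/h: 757758 / 1000 = 757.758 g/h

757.758 g/h


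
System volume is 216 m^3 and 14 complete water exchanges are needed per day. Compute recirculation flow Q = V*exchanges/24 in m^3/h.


Daily recirculation volume = 216 m^3 * 14 = 3024 m^3/day
Flow rate Q = daily volume / 24 h = 3024 / 24 = 126 m^3/h

126 m^3/h


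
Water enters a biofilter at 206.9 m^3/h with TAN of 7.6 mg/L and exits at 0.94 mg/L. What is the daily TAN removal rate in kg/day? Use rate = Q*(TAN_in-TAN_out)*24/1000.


Concentration drop: TAN_in - TAN_out = 7.6 - 0.94 = 6.66 mg/L
Hourly TAN removed = Q * dTAN = 206.9 m^3/h * 6.66 mg/L = 1377.954 g/h  (m^3/h * mg/L = g/h)
Daily TAN removed = 1377.954 * 24 = 33070.896 g/day
Convert to kg/day: 33070.896 / 1000 = 33.070896 kg/day

33.070896 kg/day


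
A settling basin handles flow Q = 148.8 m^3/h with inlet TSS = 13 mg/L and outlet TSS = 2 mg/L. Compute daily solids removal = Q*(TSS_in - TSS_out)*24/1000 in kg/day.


Concentration drop: TSS_in - TSS_out = 13 - 2 = 11 mg/L
Hourly solids removed = Q * dTSS = 148.8 m^3/h * 11 mg/L = 1636.8 g/h  (m^3/h * mg/L = g/h)
Daily solids removed = 1636.8 * 24 = 39283.2 g/day
Convert g to kg: 39283.2 / 1000 = 39.2832 kg/day

39.2832 kg/day


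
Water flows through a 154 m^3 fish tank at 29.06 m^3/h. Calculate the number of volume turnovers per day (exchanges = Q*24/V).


Daily flow volume = 29.06 m^3/h * 24 h = 697.44 m^3/day
Exchanges = daily flow / tank volume = 697.44 / 154 = 4.52883 exchanges/day

4.52883 exchanges/day


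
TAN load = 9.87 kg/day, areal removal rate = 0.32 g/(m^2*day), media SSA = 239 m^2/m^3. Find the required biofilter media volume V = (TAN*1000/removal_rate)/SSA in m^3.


A = 9.87*1000 / 0.32 = 30843.75 m^2
V = 30843.75 / 239 = 129.053

129.053 m^3


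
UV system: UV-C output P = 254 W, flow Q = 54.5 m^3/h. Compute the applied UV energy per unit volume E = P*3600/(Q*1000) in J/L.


Energy delivered per hour = 254 W * 3600 s = 914400 J/h
Volume treated per hour = 54.5 m^3/h * 1000 = 54500 L/h
dose = 914400 / 54500 = 16.778 J/L

16.778 J/L


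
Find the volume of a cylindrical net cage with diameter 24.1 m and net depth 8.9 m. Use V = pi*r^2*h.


r = d/2 = 24.1/2 = 12.05 m
Base area = pi*r^2 = pi*12.05^2 = 456.16711 m^2
Volume = 456.16711 * 8.9 = 4059.89 m^3

4059.89 m^3


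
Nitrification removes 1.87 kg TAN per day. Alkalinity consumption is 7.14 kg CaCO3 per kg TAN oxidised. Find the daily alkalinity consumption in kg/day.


Alkalinity factor: 7.14 kg CaCO3 consumed per kg TAN nitrified
alk = 1.87 kg TAN * 7.14 = 13.3518 kg CaCO3/day

13.3518 kg CaCO3/day


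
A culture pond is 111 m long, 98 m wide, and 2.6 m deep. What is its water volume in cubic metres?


Base area = L * W = 111 * 98 = 10878 m^2
Volume = area * depth = 10878 * 2.6 = 28282.8 m^3

28282.8 m^3


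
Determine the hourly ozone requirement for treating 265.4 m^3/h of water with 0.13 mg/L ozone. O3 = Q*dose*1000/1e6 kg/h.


O3 demand (mg/h) = Q * dose * 1000 = 265.4 * 0.13 * 1000 = 34502 mg/h
Convert mg to kg: 34502 / 1e6 = 0.034502 kg/h

0.034502 kg/h


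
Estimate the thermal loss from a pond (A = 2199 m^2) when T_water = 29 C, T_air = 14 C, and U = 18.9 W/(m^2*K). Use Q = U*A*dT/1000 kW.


Temperature difference dT = 29 - 14 = 15 K
Heat loss (W) = U * A * dT = 18.9 * 2199 * 15 = 623416.5 W
Convert to kW: 623416.5 / 1000 = 623.4165 kW

623.4165 kW


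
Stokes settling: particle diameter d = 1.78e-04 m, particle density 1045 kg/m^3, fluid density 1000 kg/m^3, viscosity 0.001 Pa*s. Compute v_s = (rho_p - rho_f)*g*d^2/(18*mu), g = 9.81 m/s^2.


Density difference: rho_p - rho_f = 1045 - 1000 = 45 kg/m^3
d^2 = (1.78e-04)^2 = 3.1684e-08 m^2
Numerator = (rho_p - rho_f) * g * d^2 = 45 * 9.81 * 3.1684e-08 = 1.3986902e-05
Denominator = 18 * mu = 18 * 0.001 = 0.018
v_s = 1.3986902e-05 / 0.018 = 7.7705e-04 m/s
Check: Re = rho_f * v_s * d / mu = 1000 * 7.7705e-04 * 1.78e-04 / 0.001 = 0.138 < 1, so Stokes' law applies.

7.7705e-04 m/s


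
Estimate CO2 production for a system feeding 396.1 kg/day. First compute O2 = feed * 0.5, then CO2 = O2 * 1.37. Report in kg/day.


O2 = 396.1 * 0.5 = 198.05
CO2 = 198.05 * 1.37 = 271.3285

271.3285 kg/day


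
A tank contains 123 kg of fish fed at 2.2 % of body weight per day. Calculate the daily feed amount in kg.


Feeding rate fraction = 2.2% / 100 = 0.022
Daily feed = 123 kg * 0.022 = 2.706 kg/day

2.706 kg/day


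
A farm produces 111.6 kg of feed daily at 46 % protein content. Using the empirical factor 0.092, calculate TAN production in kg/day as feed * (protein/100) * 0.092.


Protein in feed = 111.6 * 46/100 = 51.336 kg/day
TAN = protein * 0.092 = 51.336 * 0.092 = 4.722912 kg/day

4.722912 kg/day


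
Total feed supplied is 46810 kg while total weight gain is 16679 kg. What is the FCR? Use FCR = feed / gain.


FCR = feed consumed / weight gained
FCR = 46810 kg / 16679 kg = 2.80652

2.80652


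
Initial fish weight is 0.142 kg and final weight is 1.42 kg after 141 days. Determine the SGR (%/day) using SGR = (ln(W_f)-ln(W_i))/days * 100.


ln(W_f) = ln(1.42) = 0.35065687
ln(W_i) = ln(0.142) = -1.9519282
ln(W_f) - ln(W_i) = 0.35065687 - -1.9519282 = 2.3025851
SGR = 2.3025851 / 141 * 100 = 1.63304 %/day

1.63304 %/day


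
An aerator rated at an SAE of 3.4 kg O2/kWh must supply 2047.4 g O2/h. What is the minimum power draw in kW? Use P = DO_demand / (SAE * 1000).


SAE in g O2/kWh = 3.4 * 1000 = 3400 g/kWh
P = DO_demand / SAE_g = 2047.4 / 3400 = 0.602176 kW

0.602176 kW


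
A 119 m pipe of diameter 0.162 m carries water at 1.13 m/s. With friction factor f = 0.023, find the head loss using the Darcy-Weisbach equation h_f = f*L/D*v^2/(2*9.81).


v^2 = 1.13^2 = 1.2769 m^2/s^2
L/D = 119/0.162 = 734.5679
h_f = f*(L/D)*v^2/(2g) = 0.023 * 734.5679 * 1.2769 / 19.62 = 1.09956 m

1.09956 m


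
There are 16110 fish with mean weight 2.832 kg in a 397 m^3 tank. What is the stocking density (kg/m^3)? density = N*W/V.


Total biomass = 16110 fish * 2.832 kg = 45623.52 kg
Density = total biomass / volume = 45623.52 / 397 = 114.921 kg/m^3

114.921 kg/m^3


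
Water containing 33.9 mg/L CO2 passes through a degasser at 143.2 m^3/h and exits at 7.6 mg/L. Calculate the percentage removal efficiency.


CO2_out / CO2_in = 7.6 / 33.9 = 0.22418879
Fraction remaining = 0.22418879
efficiency = (1 - 0.22418879) * 100 = 77.5811 %

77.5811 %


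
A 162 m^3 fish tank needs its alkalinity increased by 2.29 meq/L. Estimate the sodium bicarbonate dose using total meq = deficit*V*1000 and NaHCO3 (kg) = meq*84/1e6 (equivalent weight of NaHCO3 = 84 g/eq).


Tank volume in L = 162 m^3 * 1000 = 162000 L
Total meq required = 2.29 meq/L * 162000 L = 370980 meq
NaHCO3 mass = 370980 meq * 84 mg/meq / 1e6 = 31.1623 kg

31.1623 kg


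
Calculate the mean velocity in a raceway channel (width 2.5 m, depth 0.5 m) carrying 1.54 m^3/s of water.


Cross-sectional area = W * d = 2.5 * 0.5 = 1.25 m^2
Velocity = Q / A = 1.54 / 1.25 = 1.232 m/s

1.232 m/s


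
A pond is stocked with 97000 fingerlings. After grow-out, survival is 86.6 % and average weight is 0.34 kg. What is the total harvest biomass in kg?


Survivors = 97000 * 86.6/100 = 84002 fish
Harvest biomass = survivors * W_f = 84002 * 0.34 = 28560.68 kg

28560.68 kg


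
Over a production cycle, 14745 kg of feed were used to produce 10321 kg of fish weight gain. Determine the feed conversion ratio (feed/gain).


FCR = feed consumed / weight gained
FCR = 14745 kg / 10321 kg = 1.42864

1.42864


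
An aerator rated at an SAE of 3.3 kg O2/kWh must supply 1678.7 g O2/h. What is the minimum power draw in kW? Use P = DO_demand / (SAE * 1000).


SAE in g O2/kWh = 3.3 * 1000 = 3300 g/kWh
P = DO_demand / SAE_g = 1678.7 / 3300 = 0.508697 kW

0.508697 kW


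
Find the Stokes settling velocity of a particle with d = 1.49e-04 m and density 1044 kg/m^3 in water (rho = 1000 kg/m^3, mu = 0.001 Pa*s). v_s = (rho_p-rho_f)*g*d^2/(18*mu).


Density difference: rho_p - rho_f = 1044 - 1000 = 44 kg/m^3
d^2 = (1.49e-04)^2 = 2.2201e-08 m^2
Numerator = (rho_p - rho_f) * g * d^2 = 44 * 9.81 * 2.2201e-08 = 9.5828396e-06
Denominator = 18 * mu = 18 * 0.001 = 0.018
v_s = 9.5828396e-06 / 0.018 = 5.3238e-04 m/s
Check: Re = rho_f * v_s * d / mu = 1000 * 5.3238e-04 * 1.49e-04 / 0.001 = 0.0793 < 1, so Stokes' law applies.

5.3238e-04 m/s


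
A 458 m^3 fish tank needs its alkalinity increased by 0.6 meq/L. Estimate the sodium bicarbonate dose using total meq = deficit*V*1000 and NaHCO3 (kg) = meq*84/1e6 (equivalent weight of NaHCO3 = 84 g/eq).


Tank volume in L = 458 m^3 * 1000 = 458000 L
Total meq required = 0.6 meq/L * 458000 L = 274800 meq
NaHCO3 mass = 274800 meq * 84 mg/meq / 1e6 = 23.0832 kg

23.0832 kg


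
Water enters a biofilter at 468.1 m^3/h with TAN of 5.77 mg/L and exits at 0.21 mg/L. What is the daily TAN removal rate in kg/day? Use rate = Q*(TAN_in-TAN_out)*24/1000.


Concentration drop: TAN_in - TAN_out = 5.77 - 0.21 = 5.56 mg/L
Hourly TAN removed = Q * dTAN = 468.1 m^3/h * 5.56 mg/L = 2602.636 g/h  (m^3/h * mg/L = g/h)
Daily TAN removed = 2602.636 * 24 = 62463.264 g/day
Convert to kg/day: 62463.264 / 1000 = 62.463264 kg/day

62.463264 kg/day


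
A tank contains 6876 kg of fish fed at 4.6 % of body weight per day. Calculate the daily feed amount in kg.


Feeding rate fraction = 4.6% / 100 = 0.046
Daily feed = 6876 kg * 0.046 = 316.296 kg/day

316.296 kg/day


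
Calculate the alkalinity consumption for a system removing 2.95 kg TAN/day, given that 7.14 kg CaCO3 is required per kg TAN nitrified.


Alkalinity factor: 7.14 kg CaCO3 consumed per kg TAN nitrified
alk = 2.95 kg TAN * 7.14 = 21.063 kg CaCO3/day

21.063 kg CaCO3/day


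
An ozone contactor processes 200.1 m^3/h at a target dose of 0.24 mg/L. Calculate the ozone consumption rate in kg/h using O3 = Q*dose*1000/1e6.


O3 demand (mg/h) = Q * dose * 1000 = 200.1 * 0.24 * 1000 = 48024 mg/h
Convert mg to kg: 48024 / 1e6 = 0.048024 kg/h

0.048024 kg/h


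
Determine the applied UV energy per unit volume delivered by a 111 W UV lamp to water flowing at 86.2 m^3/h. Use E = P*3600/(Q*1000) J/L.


Energy delivered per hour = 111 W * 3600 s = 399600 J/h
Volume treated per hour = 86.2 m^3/h * 1000 = 86200 L/h
dose = 399600 / 86200 = 4.63573 J/L

4.63573 J/L


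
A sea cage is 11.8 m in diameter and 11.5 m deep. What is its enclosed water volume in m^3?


r = d/2 = 11.8/2 = 5.9 m
Base area = pi*r^2 = pi*5.9^2 = 109.35884 m^2
Volume = 109.35884 * 11.5 = 1257.63 m^3

1257.63 m^3


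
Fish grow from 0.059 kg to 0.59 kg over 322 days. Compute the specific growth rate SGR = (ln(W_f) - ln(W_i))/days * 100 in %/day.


ln(W_f) = ln(0.59) = -0.52763274
ln(W_i) = ln(0.059) = -2.8302178
ln(W_f) - ln(W_i) = -0.52763274 - -2.8302178 = 2.3025851
SGR = 2.3025851 / 322 * 100 = 0.715089 %/day

0.715089 %/day


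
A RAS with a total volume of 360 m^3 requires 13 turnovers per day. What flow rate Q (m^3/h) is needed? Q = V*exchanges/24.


Daily recirculation volume = 360 m^3 * 13 = 4680 m^3/day
Flow rate Q = daily volume / 24 h = 4680 / 24 = 195 m^3/h

195 m^3/h


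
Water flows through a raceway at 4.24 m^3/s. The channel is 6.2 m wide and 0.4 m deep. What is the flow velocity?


Cross-sectional area = W * d = 6.2 * 0.4 = 2.48 m^2
Velocity = Q / A = 4.24 / 2.48 = 1.70968 m/s

1.70968 m/s


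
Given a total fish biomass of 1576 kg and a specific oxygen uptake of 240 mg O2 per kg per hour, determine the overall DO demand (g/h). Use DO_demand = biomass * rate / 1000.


Total O2 consumption (mg/h) = 1576 kg * 240 mg/(kg*h) = 378240 mg/h
Convert to g/h: 378240 / 1000 = 378.24 g/h

378.24 g/h


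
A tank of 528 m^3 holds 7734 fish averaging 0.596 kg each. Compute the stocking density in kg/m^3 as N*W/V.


Total biomass = 7734 fish * 0.596 kg = 4609.464 kg
Density = total biomass / volume = 4609.464 / 528 = 8.73005 kg/m^3

8.73005 kg/m^3


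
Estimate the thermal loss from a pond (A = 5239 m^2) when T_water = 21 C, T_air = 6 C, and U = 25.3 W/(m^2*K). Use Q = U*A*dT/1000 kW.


Temperature difference dT = 21 - 6 = 15 K
Heat loss (W) = U * A * dT = 25.3 * 5239 * 15 = 1988200.5 W
Convert to kW: 1988200.5 / 1000 = 1988.2005 kW

1988.2005 kW


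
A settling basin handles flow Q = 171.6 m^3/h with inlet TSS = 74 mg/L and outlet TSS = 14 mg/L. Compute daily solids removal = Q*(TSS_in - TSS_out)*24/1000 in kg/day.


Concentration drop: TSS_in - TSS_out = 74 - 14 = 60 mg/L
Hourly solids removed = Q * dTSS = 171.6 m^3/h * 60 mg/L = 10296 g/h  (m^3/h * mg/L = g/h)
Daily solids removed = 10296 * 24 = 247104 g/day
Convert g to kg: 247104 / 1000 = 247.104 kg/day

247.104 kg/day


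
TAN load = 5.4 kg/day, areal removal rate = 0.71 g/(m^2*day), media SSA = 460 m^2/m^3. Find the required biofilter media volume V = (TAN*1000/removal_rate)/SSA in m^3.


A = 5.4*1000 / 0.71 = 7605.6338 m^2
V = 7605.6338 / 460 = 16.534

16.534 m^3


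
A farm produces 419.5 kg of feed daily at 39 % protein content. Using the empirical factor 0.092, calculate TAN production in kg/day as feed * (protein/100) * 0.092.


Protein in feed = 419.5 * 39/100 = 163.605 kg/day
TAN = protein * 0.092 = 163.605 * 0.092 = 15.05166 kg/day

15.05166 kg/day


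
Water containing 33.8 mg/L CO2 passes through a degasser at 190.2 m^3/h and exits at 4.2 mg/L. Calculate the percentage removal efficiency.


CO2_out / CO2_in = 4.2 / 33.8 = 0.12426036
Fraction remaining = 0.12426036
efficiency = (1 - 0.12426036) * 100 = 87.574 %

87.574 %


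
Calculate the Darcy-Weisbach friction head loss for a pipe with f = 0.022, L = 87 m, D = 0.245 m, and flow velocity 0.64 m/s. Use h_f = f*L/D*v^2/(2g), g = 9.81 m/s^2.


v^2 = 0.64^2 = 0.4096 m^2/s^2
L/D = 87/0.245 = 355.10204
h_f = f*(L/D)*v^2/(2g) = 0.022 * 355.10204 * 0.4096 / 19.62 = 0.163094 m

0.163094 m


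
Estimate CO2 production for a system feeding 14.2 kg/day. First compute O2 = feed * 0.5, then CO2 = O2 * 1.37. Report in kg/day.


O2 = 14.2 * 0.5 = 7.1
CO2 = 7.1 * 1.37 = 9.727

9.727 kg/day


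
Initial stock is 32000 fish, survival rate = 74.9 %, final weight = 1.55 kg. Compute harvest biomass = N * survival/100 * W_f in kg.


Survivors = 32000 * 74.9/100 = 23968 fish
Harvest biomass = survivors * W_f = 23968 * 1.55 = 37150.4 kg

37150.4 kg


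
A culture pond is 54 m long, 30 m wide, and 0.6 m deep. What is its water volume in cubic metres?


Base area = L * W = 54 * 30 = 1620 m^2
Volume = area * depth = 1620 * 0.6 = 972 m^3

972 m^3


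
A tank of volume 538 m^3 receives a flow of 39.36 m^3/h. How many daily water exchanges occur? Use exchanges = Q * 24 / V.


Daily flow volume = 39.36 m^3/h * 24 h = 944.64 m^3/day
Exchanges = daily flow / tank volume = 944.64 / 538 = 1.75584 exchanges/day

1.75584 exchanges/day


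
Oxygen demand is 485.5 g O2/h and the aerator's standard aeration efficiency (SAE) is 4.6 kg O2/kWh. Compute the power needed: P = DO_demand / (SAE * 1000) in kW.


SAE in g O2/kWh = 4.6 * 1000 = 4600 g/kWh
P = DO_demand / SAE_g = 485.5 / 4600 = 0.105543 kW

0.105543 kW


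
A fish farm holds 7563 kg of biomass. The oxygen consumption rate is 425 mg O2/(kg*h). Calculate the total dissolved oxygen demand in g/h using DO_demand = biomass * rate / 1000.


Total O2 consumption (mg/h) = 7563 kg * 425 mg/(kg*h) = 3214275 mg/h
Convert to g/h: 3214275 / 1000 = 3214.275 g/h

3214.275 g/h


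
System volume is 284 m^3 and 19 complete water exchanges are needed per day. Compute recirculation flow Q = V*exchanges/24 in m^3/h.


Daily recirculation volume = 284 m^3 * 19 = 5396 m^3/day
Flow rate Q = daily volume / 24 h = 5396 / 24 = 224.833 m^3/h

224.833 m^3/h


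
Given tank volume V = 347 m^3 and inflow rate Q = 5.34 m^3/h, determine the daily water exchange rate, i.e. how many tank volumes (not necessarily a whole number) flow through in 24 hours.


Daily flow volume = 5.34 m^3/h * 24 h = 128.16 m^3/day
Exchanges = daily flow / tank volume = 128.16 / 347 = 0.369337 exchanges/day

0.369337 exchanges/day


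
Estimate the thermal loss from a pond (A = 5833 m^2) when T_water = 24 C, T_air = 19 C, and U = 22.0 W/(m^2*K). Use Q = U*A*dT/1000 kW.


Temperature difference dT = 24 - 19 = 5 K
Heat loss (W) = U * A * dT = 22.0 * 5833 * 5 = 641630 W
Convert to kW: 641630 / 1000 = 641.63 kW

641.63 kW


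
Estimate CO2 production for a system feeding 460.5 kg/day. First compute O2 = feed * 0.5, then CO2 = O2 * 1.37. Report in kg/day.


O2 = 460.5 * 0.5 = 230.25
CO2 = 230.25 * 1.37 = 315.4425

315.4425 kg/day


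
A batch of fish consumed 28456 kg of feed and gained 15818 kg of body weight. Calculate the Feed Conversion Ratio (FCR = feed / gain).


FCR = feed consumed / weight gained
FCR = 28456 kg / 15818 kg = 1.79896

1.79896


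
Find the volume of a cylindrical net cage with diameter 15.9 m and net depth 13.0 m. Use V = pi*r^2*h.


r = d/2 = 15.9/2 = 7.95 m
Base area = pi*r^2 = pi*7.95^2 = 198.55651 m^2
Volume = 198.55651 * 13.0 = 2581.23 m^3

2581.23 m^3


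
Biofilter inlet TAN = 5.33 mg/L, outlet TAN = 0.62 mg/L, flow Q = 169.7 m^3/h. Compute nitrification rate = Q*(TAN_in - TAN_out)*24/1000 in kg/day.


Concentration drop: TAN_in - TAN_out = 5.33 - 0.62 = 4.71 mg/L
Hourly TAN removed = Q * dTAN = 169.7 m^3/h * 4.71 mg/L = 799.287 g/h  (m^3/h * mg/L = g/h)
Daily TAN removed = 799.287 * 24 = 19182.888 g/day
Convert to kg/day: 19182.888 / 1000 = 19.182888 kg/day

19.182888 kg/day


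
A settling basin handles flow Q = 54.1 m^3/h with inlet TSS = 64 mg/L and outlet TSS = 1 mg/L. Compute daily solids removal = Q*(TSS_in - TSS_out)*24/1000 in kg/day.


Concentration drop: TSS_in - TSS_out = 64 - 1 = 63 mg/L
Hourly solids removed = Q * dTSS = 54.1 m^3/h * 63 mg/L = 3408.3 g/h  (m^3/h * mg/L = g/h)
Daily solids removed = 3408.3 * 24 = 81799.2 g/day
Convert g to kg: 81799.2 / 1000 = 81.7992 kg/day

81.7992 kg/day


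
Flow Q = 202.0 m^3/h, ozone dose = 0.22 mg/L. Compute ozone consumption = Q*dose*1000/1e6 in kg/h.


O3 demand (mg/h) = Q * dose * 1000 = 202.0 * 0.22 * 1000 = 44440 mg/h
Convert mg to kg: 44440 / 1e6 = 0.04444 kg/h

0.04444 kg/h


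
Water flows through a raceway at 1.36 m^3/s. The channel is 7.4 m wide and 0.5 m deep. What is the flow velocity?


Cross-sectional area = W * d = 7.4 * 0.5 = 3.7 m^2
Velocity = Q / A = 1.36 / 3.7 = 0.367568 m/s

0.367568 m/s


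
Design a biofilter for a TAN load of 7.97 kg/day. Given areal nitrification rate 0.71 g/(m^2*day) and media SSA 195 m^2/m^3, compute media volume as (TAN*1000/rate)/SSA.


A = 7.97*1000 / 0.71 = 11225.352 m^2
V = 11225.352 / 195 = 57.5659

57.5659 m^3


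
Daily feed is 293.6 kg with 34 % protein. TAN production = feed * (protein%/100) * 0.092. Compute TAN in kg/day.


Protein in feed = 293.6 * 34/100 = 99.824 kg/day
TAN = protein * 0.092 = 99.824 * 0.092 = 9.183808 kg/day

9.183808 kg/day


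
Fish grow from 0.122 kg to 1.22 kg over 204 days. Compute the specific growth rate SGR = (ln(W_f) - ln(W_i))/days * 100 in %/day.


ln(W_f) = ln(1.22) = 0.19885086
ln(W_i) = ln(0.122) = -2.1037342
ln(W_f) - ln(W_i) = 0.19885086 - -2.1037342 = 2.3025851
SGR = 2.3025851 / 204 * 100 = 1.12872 %/day

1.12872 %/day


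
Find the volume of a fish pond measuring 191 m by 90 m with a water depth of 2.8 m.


Base area = L * W = 191 * 90 = 17190 m^2
Volume = area * depth = 17190 * 2.8 = 48132 m^3

48132 m^3


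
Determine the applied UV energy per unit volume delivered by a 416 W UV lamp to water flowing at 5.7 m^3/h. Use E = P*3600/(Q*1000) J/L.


Energy delivered per hour = 416 W * 3600 s = 1497600 J/h
Volume treated per hour = 5.7 m^3/h * 1000 = 5700 L/h
dose = 1497600 / 5700 = 262.737 J/L

262.737 J/L


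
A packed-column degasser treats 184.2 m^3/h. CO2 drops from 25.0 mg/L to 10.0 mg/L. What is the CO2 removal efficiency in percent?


CO2_out / CO2_in = 10.0 / 25.0 = 0.4
Fraction remaining = 0.4
efficiency = (1 - 0.4) * 100 = 60 %

60 %


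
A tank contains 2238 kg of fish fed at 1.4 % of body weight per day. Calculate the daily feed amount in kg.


Feeding rate fraction = 1.4% / 100 = 0.014
Daily feed = 2238 kg * 0.014 = 31.332 kg/day

31.332 kg/day


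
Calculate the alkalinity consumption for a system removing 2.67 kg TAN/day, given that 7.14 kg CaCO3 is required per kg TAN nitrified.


Alkalinity factor: 7.14 kg CaCO3 consumed per kg TAN nitrified
alk = 2.67 kg TAN * 7.14 = 19.0638 kg CaCO3/day

19.0638 kg CaCO3/day


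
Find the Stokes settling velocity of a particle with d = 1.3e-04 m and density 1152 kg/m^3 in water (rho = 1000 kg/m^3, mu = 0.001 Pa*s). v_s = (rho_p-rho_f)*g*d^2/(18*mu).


Density difference: rho_p - rho_f = 1152 - 1000 = 152 kg/m^3
d^2 = (1.3e-04)^2 = 1.69e-08 m^2
Numerator = (rho_p - rho_f) * g * d^2 = 152 * 9.81 * 1.69e-08 = 2.5199928e-05
Denominator = 18 * mu = 18 * 0.001 = 0.018
v_s = 2.5199928e-05 / 0.018 = 0.0014 m/s
Check: Re = rho_f * v_s * d / mu = 1000 * 0.0014 * 1.3e-04 / 0.001 = 0.182 < 1, so Stokes' law applies.

0.0014 m/s


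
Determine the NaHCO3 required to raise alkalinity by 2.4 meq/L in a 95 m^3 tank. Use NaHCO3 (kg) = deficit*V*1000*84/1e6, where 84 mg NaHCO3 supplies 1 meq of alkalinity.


Tank volume in L = 95 m^3 * 1000 = 95000 L
Total meq required = 2.4 meq/L * 95000 L = 228000 meq
NaHCO3 mass = 228000 meq * 84 mg/meq / 1e6 = 19.152 kg

19.152 kg


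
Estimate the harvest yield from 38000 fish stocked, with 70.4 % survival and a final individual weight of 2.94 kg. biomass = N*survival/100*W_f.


Survivors = 38000 * 70.4/100 = 26752 fish
Harvest biomass = survivors * W_f = 26752 * 2.94 = 78650.88 kg

78650.88 kg


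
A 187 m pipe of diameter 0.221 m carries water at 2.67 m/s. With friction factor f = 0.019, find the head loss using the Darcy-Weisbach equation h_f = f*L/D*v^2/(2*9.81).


v^2 = 2.67^2 = 7.1289 m^2/s^2
L/D = 187/0.221 = 846.15385
h_f = f*(L/D)*v^2/(2g) = 0.019 * 846.15385 * 7.1289 / 19.62 = 5.84153 m

5.84153 m


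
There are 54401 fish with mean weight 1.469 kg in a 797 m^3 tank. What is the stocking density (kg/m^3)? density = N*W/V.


Total biomass = 54401 fish * 1.469 kg = 79915.069 kg
Density = total biomass / volume = 79915.069 / 797 = 100.27 kg/m^3

100.27 kg/m^3


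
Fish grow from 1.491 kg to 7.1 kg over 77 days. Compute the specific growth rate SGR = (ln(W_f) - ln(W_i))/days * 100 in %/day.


ln(W_f) = ln(7.1) = 1.9600948
ln(W_i) = ln(1.491) = 0.39944704
ln(W_f) - ln(W_i) = 1.9600948 - 0.39944704 = 1.5606478
SGR = 1.5606478 / 77 * 100 = 2.02682 %/day

2.02682 %/day


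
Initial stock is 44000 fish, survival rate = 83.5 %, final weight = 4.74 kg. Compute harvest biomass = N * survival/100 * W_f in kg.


Survivors = 44000 * 83.5/100 = 36740 fish
Harvest biomass = survivors * W_f = 36740 * 4.74 = 174147.6 kg

174147.6 kg


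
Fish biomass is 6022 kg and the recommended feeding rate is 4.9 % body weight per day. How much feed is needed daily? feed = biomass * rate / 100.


Feeding rate fraction = 4.9% / 100 = 0.049
Daily feed = 6022 kg * 0.049 = 295.078 kg/day

295.078 kg/day


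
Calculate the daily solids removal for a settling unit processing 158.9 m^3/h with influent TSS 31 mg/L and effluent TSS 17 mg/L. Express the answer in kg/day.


Concentration drop: TSS_in - TSS_out = 31 - 17 = 14 mg/L
Hourly solids removed = Q * dTSS = 158.9 m^3/h * 14 mg/L = 2224.6 g/h  (m^3/h * mg/L = g/h)
Daily solids removed = 2224.6 * 24 = 53390.4 g/day
Convert g to kg: 53390.4 / 1000 = 53.3904 kg/day

53.3904 kg/day


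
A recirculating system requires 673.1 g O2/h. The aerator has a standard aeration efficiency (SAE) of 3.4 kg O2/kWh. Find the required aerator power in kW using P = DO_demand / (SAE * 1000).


SAE in g O2/kWh = 3.4 * 1000 = 3400 g/kWh
P = DO_demand / SAE_g = 673.1 / 3400 = 0.197971 kW

0.197971 kW


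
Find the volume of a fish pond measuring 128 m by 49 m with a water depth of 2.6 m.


Base area = L * W = 128 * 49 = 6272 m^2
Volume = area * depth = 6272 * 2.6 = 16307.2 m^3

16307.2 m^3


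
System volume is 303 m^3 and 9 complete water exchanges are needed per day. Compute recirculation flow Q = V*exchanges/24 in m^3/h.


Daily recirculation volume = 303 m^3 * 9 = 2727 m^3/day
Flow rate Q = daily volume / 24 h = 2727 / 24 = 113.625 m^3/h

113.625 m^3/h


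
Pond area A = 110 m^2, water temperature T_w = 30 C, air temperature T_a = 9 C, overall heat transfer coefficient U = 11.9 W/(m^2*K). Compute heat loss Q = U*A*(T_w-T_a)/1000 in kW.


Temperature difference dT = 30 - 9 = 21 K
Heat loss (W) = U * A * dT = 11.9 * 110 * 21 = 27489 W
Convert to kW: 27489 / 1000 = 27.489 kW

27.489 kW


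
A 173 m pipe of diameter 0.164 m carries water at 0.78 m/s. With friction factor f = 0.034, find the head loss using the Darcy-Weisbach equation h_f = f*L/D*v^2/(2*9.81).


v^2 = 0.78^2 = 0.6084 m^2/s^2
L/D = 173/0.164 = 1054.878
h_f = f*(L/D)*v^2/(2g) = 0.034 * 1054.878 * 0.6084 / 19.62 = 1.11217 m

1.11217 m


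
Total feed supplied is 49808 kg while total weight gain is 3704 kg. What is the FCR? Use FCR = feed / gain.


FCR = feed consumed / weight gained
FCR = 49808 kg / 3704 kg = 13.4471

13.4471


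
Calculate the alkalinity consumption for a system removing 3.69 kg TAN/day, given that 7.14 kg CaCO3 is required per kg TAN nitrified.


Alkalinity factor: 7.14 kg CaCO3 consumed per kg TAN nitrified
alk = 3.69 kg TAN * 7.14 = 26.3466 kg CaCO3/day

26.3466 kg CaCO3/day


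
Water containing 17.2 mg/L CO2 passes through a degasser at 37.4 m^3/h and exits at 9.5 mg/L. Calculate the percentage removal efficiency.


CO2_out / CO2_in = 9.5 / 17.2 = 0.55232558
Fraction remaining = 0.55232558
efficiency = (1 - 0.55232558) * 100 = 44.7674 %

44.7674 %


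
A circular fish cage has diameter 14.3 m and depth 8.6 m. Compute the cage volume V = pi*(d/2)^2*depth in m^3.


r = d/2 = 14.3/2 = 7.15 m
Base area = pi*r^2 = pi*7.15^2 = 160.60607 m^2
Volume = 160.60607 * 8.6 = 1381.21 m^3

1381.21 m^3
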